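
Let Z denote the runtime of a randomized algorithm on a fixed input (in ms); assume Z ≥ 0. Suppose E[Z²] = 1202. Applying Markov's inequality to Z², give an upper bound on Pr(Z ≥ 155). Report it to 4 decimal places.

Since Z ≥ 0, the event {Z ≥ 155} is the same as {Z² ≥ 24025}.
Markov's inequality applied to Z² gives Pr(Z² ≥ 24025) ≤ E[Z²]/24025 = 1202/24025 = 0.0500.

0.0500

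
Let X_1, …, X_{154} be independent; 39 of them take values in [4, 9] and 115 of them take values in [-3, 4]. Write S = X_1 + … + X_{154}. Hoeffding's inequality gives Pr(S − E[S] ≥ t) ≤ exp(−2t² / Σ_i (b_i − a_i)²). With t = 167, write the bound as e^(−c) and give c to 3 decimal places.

Σ(b_i − a_i)² = 39·5² + 115·7² = 6610.
c = 2t² / 6610 = 2·167² / 6610 = 8.4384.

8.438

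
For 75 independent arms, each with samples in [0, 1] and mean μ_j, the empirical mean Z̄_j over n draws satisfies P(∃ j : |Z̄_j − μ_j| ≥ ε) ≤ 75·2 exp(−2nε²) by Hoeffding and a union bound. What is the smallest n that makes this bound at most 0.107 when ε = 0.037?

2647

Need 2·75·exp(−2nε²) ≤ 0.107, i.e. exp(−2nε²) ≤ 0.107/150.
So 2nε² ≥ ln(150/0.107) = 7.245562.
Hence n ≥ 7.245562/(2·0.037²) = 2646.297.
The smallest integer n is 2647.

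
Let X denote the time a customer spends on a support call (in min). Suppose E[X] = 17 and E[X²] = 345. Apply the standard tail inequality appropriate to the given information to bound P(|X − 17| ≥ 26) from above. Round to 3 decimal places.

The first two moments determine the variance, so Chebyshev's inequality is the sharpest standard bound available.
Var(X) = E[X²] − (E[X])² = 345 − 289 = 56.
Chebyshev's inequality: P(|X − μ| ≥ t) ≤ Var(X)/t² = 56/676 = 0.0828.

0.083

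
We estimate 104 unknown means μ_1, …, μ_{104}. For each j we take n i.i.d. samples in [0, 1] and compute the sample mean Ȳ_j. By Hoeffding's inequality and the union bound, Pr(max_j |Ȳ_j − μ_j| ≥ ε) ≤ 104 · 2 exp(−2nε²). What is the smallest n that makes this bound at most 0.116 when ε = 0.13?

Need 2·104·exp(−2nε²) ≤ 0.116, i.e. exp(−2nε²) ≤ 0.116/208.
So 2nε² ≥ ln(208/0.116) = 7.491703.
Hence n ≥ 7.491703/(2·0.13²) = 221.648.
The smallest integer n is 222.

222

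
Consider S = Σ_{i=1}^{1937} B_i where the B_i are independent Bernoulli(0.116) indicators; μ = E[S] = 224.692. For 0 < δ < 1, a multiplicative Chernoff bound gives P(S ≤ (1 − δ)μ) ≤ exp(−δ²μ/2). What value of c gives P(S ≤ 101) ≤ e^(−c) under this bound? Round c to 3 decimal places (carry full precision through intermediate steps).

34.046

Write 101 = (1 − δ)μ, so δ = 1 − 101/224.692 = 0.5504958…
Then the exponent is δ²μ/2 = (μ − 101)²/(2μ) = 34.045963.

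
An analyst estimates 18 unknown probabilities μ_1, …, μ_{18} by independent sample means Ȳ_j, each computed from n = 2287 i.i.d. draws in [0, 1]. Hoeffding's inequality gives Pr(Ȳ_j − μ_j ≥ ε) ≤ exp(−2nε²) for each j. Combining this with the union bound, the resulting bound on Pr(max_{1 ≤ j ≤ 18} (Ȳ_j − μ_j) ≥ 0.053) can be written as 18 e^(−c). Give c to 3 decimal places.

Union bound over the 18 events: Pr(max_{1 ≤ j ≤ 18} (Ȳ_j − μ_j) ≥ 0.053) ≤ 18·exp(−2nε²) = 18 exp(−2·2287·0.053²).
So c = 2·2287·0.053² = 12.8484.

12.848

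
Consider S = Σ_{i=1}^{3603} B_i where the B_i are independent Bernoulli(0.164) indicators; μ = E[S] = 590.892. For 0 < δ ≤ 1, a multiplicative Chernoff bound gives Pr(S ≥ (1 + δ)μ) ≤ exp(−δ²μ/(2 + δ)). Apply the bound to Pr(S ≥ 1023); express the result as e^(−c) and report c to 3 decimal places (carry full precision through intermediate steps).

Write 1023 = (1 + δ)μ, so δ = 1023/590.892 − 1 = 0.7312808…
Then the exponent is δ²μ/(2 + δ) = (1023 − μ)² / (μ·(2 + δ)) = 115.693816.

115.694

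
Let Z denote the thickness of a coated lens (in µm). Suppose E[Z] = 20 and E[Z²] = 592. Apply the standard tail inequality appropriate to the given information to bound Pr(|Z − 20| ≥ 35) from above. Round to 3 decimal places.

0.157

The first two moments determine the variance, so Chebyshev's inequality is the sharpest standard bound available.
Var(Z) = E[Z²] − (E[Z])² = 592 − 400 = 192.
Chebyshev's inequality: Pr(|Z − μ| ≥ t) ≤ Var(Z)/t² = 192/1225 = 0.1567.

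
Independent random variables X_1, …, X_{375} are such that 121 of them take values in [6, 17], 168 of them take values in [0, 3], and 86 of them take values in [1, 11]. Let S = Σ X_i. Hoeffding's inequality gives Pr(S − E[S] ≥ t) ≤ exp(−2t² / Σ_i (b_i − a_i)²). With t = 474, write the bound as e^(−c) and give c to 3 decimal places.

Σ(b_i − a_i)² = 121·11² + 168·3² + 86·10² = 24753.
c = 2t² / 24753 = 2·474² / 24753 = 18.1534.

18.153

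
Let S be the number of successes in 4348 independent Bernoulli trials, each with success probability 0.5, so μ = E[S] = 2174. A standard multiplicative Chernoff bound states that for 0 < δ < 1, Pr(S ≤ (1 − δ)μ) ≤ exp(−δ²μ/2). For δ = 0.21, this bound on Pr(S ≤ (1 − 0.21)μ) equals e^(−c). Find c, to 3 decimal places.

c = δ²μ/2 = 0.21²·2174/2 = 47.9367.

47.937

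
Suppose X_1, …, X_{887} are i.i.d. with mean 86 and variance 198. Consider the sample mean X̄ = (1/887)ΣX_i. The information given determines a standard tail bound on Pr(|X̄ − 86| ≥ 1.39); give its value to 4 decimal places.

With mean and variance of each term known, Chebyshev's inequality bounds the deviation of the sum (or sample mean).
Var(X̄) = Var(X_i)/n = 198/887 = 0.22322.
Chebyshev: Pr(|X̄ − 86| ≥ 1.39) ≤ Var(X̄)/(1.39)² = 198/(887·1.39²) = 0.1155.

0.1155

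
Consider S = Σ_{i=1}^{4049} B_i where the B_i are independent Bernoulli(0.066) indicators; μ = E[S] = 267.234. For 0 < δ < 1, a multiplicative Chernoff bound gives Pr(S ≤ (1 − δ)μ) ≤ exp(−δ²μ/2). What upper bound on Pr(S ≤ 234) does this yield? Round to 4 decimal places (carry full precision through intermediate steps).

0.1266

Write 234 = (1 − δ)μ, so δ = 1 − 234/267.234 = 0.1243629…
Then the exponent is δ²μ/2 = (μ − 234)²/(2μ) = 2.066539.
Bound = exp(−2.066539) = 0.12662.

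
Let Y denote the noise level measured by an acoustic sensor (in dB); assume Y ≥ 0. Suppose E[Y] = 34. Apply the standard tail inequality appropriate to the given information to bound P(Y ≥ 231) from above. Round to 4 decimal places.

0.1472

Only the mean of a non-negative variable is known, so Markov's inequality is the applicable tail bound.
Markov's inequality: for a non-negative random variable, P(Y ≥ a) ≤ E[Y]/a.
Here E[Y] = 34 and a = 231, so the bound is 34/231 = 0.1472.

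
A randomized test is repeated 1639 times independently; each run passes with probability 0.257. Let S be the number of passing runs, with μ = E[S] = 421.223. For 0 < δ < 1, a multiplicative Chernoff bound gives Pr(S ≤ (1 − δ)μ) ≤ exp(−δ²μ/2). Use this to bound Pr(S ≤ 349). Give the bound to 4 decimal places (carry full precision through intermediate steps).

Write 349 = (1 − δ)μ, so δ = 1 − 349/421.223 = 0.1714602…
Then the exponent is δ²μ/2 = (μ − 349)²/(2μ) = 6.191687.
Bound = exp(−6.191687) = 0.00205.

0.0020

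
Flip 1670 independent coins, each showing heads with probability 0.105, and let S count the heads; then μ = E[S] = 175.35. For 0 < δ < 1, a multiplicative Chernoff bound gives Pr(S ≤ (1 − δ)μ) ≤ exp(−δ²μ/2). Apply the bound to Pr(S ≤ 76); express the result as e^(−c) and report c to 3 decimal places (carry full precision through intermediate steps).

28.145

Write 76 = (1 − δ)μ, so δ = 1 − 76/175.35 = 0.5665811…
Then the exponent is δ²μ/2 = (μ − 76)²/(2μ) = 28.144917.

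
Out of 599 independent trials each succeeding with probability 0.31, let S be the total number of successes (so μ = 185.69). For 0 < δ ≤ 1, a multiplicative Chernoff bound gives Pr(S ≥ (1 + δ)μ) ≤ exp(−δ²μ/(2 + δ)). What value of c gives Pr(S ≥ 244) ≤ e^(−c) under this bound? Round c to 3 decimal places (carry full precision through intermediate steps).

Write 244 = (1 + δ)μ, so δ = 244/185.69 − 1 = 0.314018…
Then the exponent is δ²μ/(2 + δ) = (244 − μ)² / (μ·(2 + δ)) = 7.912812.

7.913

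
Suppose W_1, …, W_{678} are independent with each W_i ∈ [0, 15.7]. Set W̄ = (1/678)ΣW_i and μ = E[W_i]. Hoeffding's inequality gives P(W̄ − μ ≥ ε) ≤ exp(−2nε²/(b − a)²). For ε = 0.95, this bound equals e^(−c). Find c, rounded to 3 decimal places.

c = 2nε²/(b − a)² = 2·678·0.95² / 15.7² = 4.9649.

4.965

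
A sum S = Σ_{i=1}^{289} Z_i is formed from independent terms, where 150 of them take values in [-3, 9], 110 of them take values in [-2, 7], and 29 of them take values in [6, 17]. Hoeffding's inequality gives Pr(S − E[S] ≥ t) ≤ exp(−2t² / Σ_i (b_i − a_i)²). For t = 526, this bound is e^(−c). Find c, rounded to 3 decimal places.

Σ(b_i − a_i)² = 150·12² + 110·9² + 29·11² = 34019.
c = 2t² / 34019 = 2·526² / 34019 = 16.2660.

16.266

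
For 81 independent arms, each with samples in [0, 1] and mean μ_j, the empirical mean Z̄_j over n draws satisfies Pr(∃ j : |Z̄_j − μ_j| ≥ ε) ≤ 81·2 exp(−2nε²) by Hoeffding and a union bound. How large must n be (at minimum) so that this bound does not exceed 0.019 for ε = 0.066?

1039

Need 2·81·exp(−2nε²) ≤ 0.019, i.e. exp(−2nε²) ≤ 0.019/162.
So 2nε² ≥ ln(162/0.019) = 9.050913.
Hence n ≥ 9.050913/(2·0.066²) = 1038.902.
The smallest integer n is 1039.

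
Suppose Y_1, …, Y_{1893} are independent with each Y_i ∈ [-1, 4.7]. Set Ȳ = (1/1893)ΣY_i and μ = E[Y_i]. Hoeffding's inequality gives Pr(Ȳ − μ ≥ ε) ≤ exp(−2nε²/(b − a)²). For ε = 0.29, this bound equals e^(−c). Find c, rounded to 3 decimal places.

9.800

c = 2nε²/(b − a)² = 2·1893·0.29² / 5.7² = 9.8000.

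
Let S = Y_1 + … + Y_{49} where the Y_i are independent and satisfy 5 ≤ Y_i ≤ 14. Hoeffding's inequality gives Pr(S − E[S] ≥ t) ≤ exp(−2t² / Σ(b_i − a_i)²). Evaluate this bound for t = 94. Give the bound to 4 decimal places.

0.0116

Σ(b_i − a_i)² = 49·(9)² = 3969.
Exponent = 2·94²/3969 = 4.4525.
Bound = exp(−4.4525) = 0.01165.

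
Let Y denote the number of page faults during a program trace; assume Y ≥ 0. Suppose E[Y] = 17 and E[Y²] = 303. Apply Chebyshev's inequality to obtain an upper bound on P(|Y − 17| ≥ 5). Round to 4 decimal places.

0.5600

Var(Y) = E[Y²] − (E[Y])² = 303 − 289 = 14.
Chebyshev's inequality: P(|Y − μ| ≥ t) ≤ Var(Y)/t² = 14/25 = 0.5600.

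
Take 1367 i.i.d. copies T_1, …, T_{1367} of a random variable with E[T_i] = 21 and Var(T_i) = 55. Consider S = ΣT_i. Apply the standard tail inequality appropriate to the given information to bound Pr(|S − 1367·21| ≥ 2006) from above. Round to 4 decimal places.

With mean and variance of each term known, Chebyshev's inequality bounds the deviation of the sum (or sample mean).
Var(S) = n·Var(T_i) = 1367·55 = 75185.
Chebyshev: Pr(|S − 1367·21| ≥ 2006) ≤ Var(S)/2006² = 75185/4024036 = 0.0187.

0.0187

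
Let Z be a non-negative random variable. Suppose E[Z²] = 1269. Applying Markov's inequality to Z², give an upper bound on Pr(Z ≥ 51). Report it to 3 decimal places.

Since Z ≥ 0, the event {Z ≥ 51} is the same as {Z² ≥ 2601}.
Markov's inequality applied to Z² gives Pr(Z² ≥ 2601) ≤ E[Z²]/2601 = 1269/2601 = 0.4879.

0.488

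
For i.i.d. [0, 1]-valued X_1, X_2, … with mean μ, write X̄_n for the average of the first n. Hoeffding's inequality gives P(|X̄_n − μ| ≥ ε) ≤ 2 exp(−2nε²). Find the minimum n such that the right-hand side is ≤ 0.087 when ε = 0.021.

3555

Require 2·exp(−2nε²) ≤ 0.087, i.e. 2nε² ≥ ln(2/0.087) = 3.134994.
So n ≥ 3.134994 / (2·0.021²) = 3554.415.
The smallest integer n is 3555.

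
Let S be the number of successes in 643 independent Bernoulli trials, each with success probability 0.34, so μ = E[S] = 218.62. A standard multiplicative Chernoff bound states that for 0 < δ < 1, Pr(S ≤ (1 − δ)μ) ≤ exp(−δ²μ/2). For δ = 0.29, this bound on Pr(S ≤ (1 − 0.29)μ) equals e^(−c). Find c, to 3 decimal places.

9.193

c = δ²μ/2 = 0.29²·218.62/2 = 9.1930.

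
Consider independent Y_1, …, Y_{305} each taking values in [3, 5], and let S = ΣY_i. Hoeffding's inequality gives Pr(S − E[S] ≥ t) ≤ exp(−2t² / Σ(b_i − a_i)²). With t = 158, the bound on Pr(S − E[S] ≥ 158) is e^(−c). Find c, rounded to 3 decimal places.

Σ(b_i − a_i)² = 305·(2)² = 1220.
c = 2t²/1220 = 2·158²/1220 = 40.9246.

40.925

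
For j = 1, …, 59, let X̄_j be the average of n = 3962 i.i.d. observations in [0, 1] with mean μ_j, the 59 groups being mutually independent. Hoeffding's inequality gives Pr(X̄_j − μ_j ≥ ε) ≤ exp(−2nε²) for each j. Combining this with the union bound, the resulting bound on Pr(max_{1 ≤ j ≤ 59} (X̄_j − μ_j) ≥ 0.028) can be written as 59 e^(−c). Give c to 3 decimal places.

6.212

Union bound over the 59 events: Pr(max_{1 ≤ j ≤ 59} (X̄_j − μ_j) ≥ 0.028) ≤ 59·exp(−2nε²) = 59 exp(−2·3962·0.028²).
So c = 2·3962·0.028² = 6.2124.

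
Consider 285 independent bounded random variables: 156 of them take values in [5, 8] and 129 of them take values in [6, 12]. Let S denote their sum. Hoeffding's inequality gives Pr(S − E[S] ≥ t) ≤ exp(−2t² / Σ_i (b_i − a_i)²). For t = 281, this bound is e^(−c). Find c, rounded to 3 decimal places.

26.111

Σ(b_i − a_i)² = 156·3² + 129·6² = 6048.
c = 2t² / 6048 = 2·281² / 6048 = 26.1114.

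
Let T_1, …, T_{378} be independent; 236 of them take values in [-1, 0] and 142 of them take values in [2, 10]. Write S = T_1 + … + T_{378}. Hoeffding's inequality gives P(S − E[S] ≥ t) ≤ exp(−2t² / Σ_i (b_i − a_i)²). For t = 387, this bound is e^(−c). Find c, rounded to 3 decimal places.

32.125

Σ(b_i − a_i)² = 236·1² + 142·8² = 9324.
c = 2t² / 9324 = 2·387² / 9324 = 32.1255.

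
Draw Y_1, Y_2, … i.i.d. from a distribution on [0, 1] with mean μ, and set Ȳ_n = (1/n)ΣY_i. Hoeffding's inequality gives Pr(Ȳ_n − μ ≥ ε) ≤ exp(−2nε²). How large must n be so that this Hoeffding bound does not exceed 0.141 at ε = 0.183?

30

Require exp(−2nε²) ≤ 0.141, i.e. 2nε² ≥ ln(1/0.141) = 1.958995.
So n ≥ 1.958995 / (2·0.183²) = 29.248.
The smallest integer n is 30.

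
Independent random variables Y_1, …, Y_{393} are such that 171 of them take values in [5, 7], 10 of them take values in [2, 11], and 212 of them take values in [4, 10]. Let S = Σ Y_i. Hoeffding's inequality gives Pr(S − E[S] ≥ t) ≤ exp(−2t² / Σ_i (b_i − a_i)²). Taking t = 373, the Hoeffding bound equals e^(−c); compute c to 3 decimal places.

Σ(b_i − a_i)² = 171·2² + 10·9² + 212·6² = 9126.
c = 2t² / 9126 = 2·373² / 9126 = 30.4907.

30.491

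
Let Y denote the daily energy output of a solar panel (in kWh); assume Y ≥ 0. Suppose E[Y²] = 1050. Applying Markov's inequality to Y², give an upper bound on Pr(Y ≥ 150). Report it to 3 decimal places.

0.047

Since Y ≥ 0, the event {Y ≥ 150} is the same as {Y² ≥ 22500}.
Markov's inequality applied to Y² gives Pr(Y² ≥ 22500) ≤ E[Y²]/22500 = 1050/22500 = 0.0467.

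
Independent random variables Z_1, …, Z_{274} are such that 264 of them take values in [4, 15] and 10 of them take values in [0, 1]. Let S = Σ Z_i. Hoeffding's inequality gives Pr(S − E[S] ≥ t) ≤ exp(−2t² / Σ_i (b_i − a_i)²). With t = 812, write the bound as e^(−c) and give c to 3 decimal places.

Σ(b_i − a_i)² = 264·11² + 10·1² = 31954.
c = 2t² / 31954 = 2·812² / 31954 = 41.2683.

41.268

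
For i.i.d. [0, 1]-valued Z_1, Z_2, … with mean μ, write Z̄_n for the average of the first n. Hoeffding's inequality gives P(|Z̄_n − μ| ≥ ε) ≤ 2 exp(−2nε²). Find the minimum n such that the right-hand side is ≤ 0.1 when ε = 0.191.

Require 2·exp(−2nε²) ≤ 0.1, i.e. 2nε² ≥ ln(2/0.1) = 2.995732.
So n ≥ 2.995732 / (2·0.191²) = 41.059.
The smallest integer n is 42.

42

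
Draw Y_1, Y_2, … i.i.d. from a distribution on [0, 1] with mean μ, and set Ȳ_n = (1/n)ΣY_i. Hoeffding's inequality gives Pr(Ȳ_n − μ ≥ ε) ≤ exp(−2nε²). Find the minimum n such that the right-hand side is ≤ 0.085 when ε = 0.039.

Require exp(−2nε²) ≤ 0.085, i.e. 2nε² ≥ ln(1/0.085) = 2.465104.
So n ≥ 2.465104 / (2·0.039²) = 810.356.
The smallest integer n is 811.

811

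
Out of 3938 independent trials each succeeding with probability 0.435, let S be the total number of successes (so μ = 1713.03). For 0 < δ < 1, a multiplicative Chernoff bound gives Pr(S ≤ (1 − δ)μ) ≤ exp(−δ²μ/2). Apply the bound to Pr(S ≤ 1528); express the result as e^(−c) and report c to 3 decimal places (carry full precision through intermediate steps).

Write 1528 = (1 − δ)μ, so δ = 1 − 1528/1713.03 = 0.1080133…
Then the exponent is δ²μ/2 = (μ − 1528)²/(2μ) = 9.992849.

9.993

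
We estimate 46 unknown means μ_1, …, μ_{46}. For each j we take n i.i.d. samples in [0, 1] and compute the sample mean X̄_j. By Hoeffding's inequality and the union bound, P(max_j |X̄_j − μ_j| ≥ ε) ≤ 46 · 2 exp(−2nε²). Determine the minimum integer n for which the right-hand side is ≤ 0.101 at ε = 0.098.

355

Need 2·46·exp(−2nε²) ≤ 0.101, i.e. exp(−2nε²) ≤ 0.101/92.
So 2nε² ≥ ln(92/0.101) = 6.814423.
Hence n ≥ 6.814423/(2·0.098²) = 354.770.
The smallest integer n is 355.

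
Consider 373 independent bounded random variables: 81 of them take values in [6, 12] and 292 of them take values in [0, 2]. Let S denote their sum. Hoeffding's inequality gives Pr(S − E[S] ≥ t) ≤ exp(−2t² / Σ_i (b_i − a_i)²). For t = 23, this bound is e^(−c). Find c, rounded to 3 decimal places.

0.259

Σ(b_i − a_i)² = 81·6² + 292·2² = 4084.
c = 2t² / 4084 = 2·23² / 4084 = 0.2591.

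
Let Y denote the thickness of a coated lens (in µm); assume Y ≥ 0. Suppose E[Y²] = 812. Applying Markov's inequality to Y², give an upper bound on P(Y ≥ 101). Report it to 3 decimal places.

0.080

Since Y ≥ 0, the event {Y ≥ 101} is the same as {Y² ≥ 10201}.
Markov's inequality applied to Y² gives P(Y² ≥ 10201) ≤ E[Y²]/10201 = 812/10201 = 0.0796.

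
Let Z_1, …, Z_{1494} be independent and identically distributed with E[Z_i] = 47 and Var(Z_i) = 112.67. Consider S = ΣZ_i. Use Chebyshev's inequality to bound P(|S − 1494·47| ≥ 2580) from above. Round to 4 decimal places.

Var(S) = n·Var(Z_i) = 1494·112.67 = 168328.98.
Chebyshev: P(|S − 1494·47| ≥ 2580) ≤ Var(S)/2580² = 168328.98/6656400 = 0.0253.

0.0253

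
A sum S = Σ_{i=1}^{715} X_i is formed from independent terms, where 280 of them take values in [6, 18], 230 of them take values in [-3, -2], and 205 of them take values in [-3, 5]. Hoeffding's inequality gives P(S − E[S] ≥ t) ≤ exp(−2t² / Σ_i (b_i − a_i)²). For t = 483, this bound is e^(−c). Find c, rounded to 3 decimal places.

8.693

Σ(b_i − a_i)² = 280·12² + 230·1² + 205·8² = 53670.
c = 2t² / 53670 = 2·483² / 53670 = 8.6935.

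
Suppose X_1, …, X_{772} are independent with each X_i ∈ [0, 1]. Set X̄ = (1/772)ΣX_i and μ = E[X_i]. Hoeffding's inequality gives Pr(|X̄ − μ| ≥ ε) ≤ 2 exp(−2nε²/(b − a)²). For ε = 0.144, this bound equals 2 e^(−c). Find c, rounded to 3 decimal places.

32.016

c = 2nε²/(b − a)² = 2·772·0.144² / 1² = 32.0164.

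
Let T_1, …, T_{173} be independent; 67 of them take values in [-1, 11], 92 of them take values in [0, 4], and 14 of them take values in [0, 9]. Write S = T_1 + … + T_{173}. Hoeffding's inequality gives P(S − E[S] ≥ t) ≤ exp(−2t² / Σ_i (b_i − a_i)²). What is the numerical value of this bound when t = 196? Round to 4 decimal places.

Σ(b_i − a_i)² = 67·12² + 92·4² + 14·9² = 12254.
Exponent = 2·196² / 12254 = 6.26995.
Bound = exp(−6.26995) = 0.00189.

0.0019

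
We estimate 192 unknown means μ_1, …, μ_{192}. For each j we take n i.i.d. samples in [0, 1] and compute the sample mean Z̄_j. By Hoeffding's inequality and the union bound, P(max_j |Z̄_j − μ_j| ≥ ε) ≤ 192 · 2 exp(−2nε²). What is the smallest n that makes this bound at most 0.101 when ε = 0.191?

Need 2·192·exp(−2nε²) ≤ 0.101, i.e. exp(−2nε²) ≤ 0.101/384.
So 2nε² ≥ ln(384/0.101) = 8.243277.
Hence n ≥ 8.243277/(2·0.191²) = 112.980.
The smallest integer n is 113.

113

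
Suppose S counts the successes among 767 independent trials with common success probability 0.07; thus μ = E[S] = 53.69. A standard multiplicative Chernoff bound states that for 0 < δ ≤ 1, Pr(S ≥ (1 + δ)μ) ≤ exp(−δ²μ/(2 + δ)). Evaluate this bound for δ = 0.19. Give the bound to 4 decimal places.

Exponent = δ²μ/(2 + δ) = 0.19²·53.69/2.19 = 0.8850.
Bound = exp(−0.8850) = 0.41270.

0.4127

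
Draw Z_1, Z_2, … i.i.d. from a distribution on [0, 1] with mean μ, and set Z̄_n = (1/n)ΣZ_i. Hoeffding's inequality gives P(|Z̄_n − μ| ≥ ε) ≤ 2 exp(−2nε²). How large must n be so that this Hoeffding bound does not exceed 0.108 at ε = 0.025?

2336

Require 2·exp(−2nε²) ≤ 0.108, i.e. 2nε² ≥ ln(2/0.108) = 2.918771.
So n ≥ 2.918771 / (2·0.025²) = 2335.017.
The smallest integer n is 2336.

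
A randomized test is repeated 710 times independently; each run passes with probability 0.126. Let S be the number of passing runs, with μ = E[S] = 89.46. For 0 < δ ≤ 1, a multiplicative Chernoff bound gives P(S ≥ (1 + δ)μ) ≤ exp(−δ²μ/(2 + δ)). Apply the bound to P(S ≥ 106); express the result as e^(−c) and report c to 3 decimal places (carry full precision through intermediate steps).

Write 106 = (1 + δ)μ, so δ = 106/89.46 − 1 = 0.1848871…
Then the exponent is δ²μ/(2 + δ) = (106 − μ)² / (μ·(2 + δ)) = 1.399630.

1.400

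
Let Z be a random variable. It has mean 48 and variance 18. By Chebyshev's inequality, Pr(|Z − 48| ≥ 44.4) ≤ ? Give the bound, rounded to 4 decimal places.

Chebyshev: Pr(|Z − μ| ≥ t) ≤ Var(Z)/t².
Bound = 18 / 1971.36 = 0.0091.

0.0091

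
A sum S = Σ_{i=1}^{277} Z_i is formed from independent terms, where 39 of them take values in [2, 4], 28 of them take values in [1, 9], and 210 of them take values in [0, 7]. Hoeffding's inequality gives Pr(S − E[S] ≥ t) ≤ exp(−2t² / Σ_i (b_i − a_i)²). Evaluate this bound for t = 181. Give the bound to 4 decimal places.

Σ(b_i − a_i)² = 39·2² + 28·8² + 210·7² = 12238.
Exponent = 2·181² / 12238 = 5.35398.
Bound = exp(−5.35398) = 0.00473.

0.0047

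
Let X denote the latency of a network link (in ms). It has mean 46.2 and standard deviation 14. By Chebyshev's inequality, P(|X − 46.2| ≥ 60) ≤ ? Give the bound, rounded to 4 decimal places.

0.0544

Chebyshev: P(|X − μ| ≥ t) ≤ Var(X)/t².
Var(X) = σ² = 14² = 196.
Bound = 196 / 3600 = 0.0544.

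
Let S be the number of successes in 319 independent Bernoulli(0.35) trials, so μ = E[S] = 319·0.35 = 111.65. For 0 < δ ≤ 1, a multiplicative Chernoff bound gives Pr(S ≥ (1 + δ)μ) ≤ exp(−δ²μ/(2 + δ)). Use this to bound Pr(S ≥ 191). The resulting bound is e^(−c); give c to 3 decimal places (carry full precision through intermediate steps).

20.804

Write 191 = (1 + δ)μ, so δ = 191/111.65 − 1 = 0.7107031…
Then the exponent is δ²μ/(2 + δ) = (191 − μ)² / (μ·(2 + δ)) = 20.804304.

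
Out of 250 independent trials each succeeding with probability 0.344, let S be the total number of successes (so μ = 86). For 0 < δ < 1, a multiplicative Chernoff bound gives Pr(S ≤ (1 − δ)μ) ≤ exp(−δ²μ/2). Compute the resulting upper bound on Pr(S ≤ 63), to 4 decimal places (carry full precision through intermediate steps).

0.0462

Write 63 = (1 − δ)μ, so δ = 1 − 63/86 = 0.2674419…
Then the exponent is δ²μ/2 = (μ − 63)²/(2μ) = 3.075581.
Bound = exp(−3.075581) = 0.04616.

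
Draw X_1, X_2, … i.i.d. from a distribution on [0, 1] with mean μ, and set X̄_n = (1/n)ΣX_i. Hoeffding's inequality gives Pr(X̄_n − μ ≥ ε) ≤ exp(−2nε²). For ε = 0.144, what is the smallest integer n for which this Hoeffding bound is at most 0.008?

117

Require exp(−2nε²) ≤ 0.008, i.e. 2nε² ≥ ln(1/0.008) = 4.828314.
So n ≥ 4.828314 / (2·0.144²) = 116.423.
The smallest integer n is 117.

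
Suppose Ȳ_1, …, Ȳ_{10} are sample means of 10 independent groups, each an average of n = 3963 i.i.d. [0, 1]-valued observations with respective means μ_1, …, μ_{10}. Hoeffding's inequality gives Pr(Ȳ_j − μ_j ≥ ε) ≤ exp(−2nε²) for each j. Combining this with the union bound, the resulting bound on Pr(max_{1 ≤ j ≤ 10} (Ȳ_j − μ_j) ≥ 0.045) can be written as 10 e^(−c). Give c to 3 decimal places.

Union bound over the 10 events: Pr(max_{1 ≤ j ≤ 10} (Ȳ_j − μ_j) ≥ 0.045) ≤ 10·exp(−2nε²) = 10 exp(−2·3963·0.045²).
So c = 2·3963·0.045² = 16.0501.

16.050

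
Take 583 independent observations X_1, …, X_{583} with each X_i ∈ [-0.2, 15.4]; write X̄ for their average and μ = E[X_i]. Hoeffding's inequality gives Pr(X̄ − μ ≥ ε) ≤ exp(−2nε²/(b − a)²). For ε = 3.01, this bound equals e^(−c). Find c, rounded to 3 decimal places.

43.409

c = 2nε²/(b − a)² = 2·583·3.01² / 15.6² = 43.4093.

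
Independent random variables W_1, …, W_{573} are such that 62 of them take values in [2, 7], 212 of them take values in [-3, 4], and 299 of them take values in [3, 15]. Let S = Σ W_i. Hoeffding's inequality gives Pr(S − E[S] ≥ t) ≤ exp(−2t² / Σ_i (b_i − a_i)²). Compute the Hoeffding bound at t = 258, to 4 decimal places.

0.0889

Σ(b_i − a_i)² = 62·5² + 212·7² + 299·12² = 54994.
Exponent = 2·258² / 54994 = 2.42077.
Bound = exp(−2.42077) = 0.08885.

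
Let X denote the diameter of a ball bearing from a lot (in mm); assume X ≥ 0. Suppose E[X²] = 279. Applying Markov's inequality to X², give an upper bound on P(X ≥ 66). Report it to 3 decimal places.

0.064

Since X ≥ 0, the event {X ≥ 66} is the same as {X² ≥ 4356}.
Markov's inequality applied to X² gives P(X² ≥ 4356) ≤ E[X²]/4356 = 279/4356 = 0.0640.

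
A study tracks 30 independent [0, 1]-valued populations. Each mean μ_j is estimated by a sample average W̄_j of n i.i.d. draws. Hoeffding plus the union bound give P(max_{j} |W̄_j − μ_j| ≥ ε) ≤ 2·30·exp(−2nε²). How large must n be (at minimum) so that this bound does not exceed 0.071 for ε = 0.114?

Need 2·30·exp(−2nε²) ≤ 0.071, i.e. exp(−2nε²) ≤ 0.071/60.
So 2nε² ≥ ln(60/0.071) = 6.739420.
Hence n ≥ 6.739420/(2·0.114²) = 259.288.
The smallest integer n is 260.

260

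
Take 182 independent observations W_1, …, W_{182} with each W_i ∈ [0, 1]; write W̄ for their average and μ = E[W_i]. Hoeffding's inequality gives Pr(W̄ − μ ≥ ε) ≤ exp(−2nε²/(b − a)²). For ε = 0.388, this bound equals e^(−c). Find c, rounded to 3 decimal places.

c = 2nε²/(b − a)² = 2·182·0.388² / 1² = 54.7980.

54.798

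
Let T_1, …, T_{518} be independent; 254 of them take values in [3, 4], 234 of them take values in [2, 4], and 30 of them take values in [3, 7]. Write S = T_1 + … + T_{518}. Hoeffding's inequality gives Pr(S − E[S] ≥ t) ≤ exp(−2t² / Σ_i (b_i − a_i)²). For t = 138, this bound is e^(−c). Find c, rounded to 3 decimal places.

Σ(b_i − a_i)² = 254·1² + 234·2² + 30·4² = 1670.
c = 2t² / 1670 = 2·138² / 1670 = 22.8072.

22.807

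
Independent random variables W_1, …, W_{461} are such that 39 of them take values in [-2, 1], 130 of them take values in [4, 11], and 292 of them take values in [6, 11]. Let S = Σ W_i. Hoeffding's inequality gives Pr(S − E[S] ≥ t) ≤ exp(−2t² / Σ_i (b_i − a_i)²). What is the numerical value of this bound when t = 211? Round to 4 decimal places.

0.0017

Σ(b_i − a_i)² = 39·3² + 130·7² + 292·5² = 14021.
Exponent = 2·211² / 14021 = 6.35062.
Bound = exp(−6.35062) = 0.00175.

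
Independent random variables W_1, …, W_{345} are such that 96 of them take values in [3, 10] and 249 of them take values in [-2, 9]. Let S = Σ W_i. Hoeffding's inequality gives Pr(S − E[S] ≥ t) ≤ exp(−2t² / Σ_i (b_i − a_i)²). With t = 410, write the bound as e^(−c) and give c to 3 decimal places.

9.652

Σ(b_i − a_i)² = 96·7² + 249·11² = 34833.
c = 2t² / 34833 = 2·410² / 34833 = 9.6518.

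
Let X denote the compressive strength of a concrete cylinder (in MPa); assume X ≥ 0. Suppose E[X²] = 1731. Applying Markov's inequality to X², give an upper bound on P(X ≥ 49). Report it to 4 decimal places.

Since X ≥ 0, the event {X ≥ 49} is the same as {X² ≥ 2401}.
Markov's inequality applied to X² gives P(X² ≥ 2401) ≤ E[X²]/2401 = 1731/2401 = 0.7209.

0.7209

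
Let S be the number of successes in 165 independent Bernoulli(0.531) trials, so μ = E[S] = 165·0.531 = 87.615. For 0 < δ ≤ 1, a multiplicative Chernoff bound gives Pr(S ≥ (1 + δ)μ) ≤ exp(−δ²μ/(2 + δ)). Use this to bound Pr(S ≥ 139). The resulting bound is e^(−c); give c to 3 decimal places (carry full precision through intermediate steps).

11.652

Write 139 = (1 + δ)μ, so δ = 139/87.615 − 1 = 0.5864863…
Then the exponent is δ²μ/(2 + δ) = (139 − μ)² / (μ·(2 + δ)) = 11.651560.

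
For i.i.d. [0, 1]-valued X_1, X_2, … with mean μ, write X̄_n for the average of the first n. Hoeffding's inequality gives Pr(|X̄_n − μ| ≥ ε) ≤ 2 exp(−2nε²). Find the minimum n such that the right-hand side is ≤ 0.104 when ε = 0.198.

38

Require 2·exp(−2nε²) ≤ 0.104, i.e. 2nε² ≥ ln(2/0.104) = 2.956512.
So n ≥ 2.956512 / (2·0.198²) = 37.707.
The smallest integer n is 38.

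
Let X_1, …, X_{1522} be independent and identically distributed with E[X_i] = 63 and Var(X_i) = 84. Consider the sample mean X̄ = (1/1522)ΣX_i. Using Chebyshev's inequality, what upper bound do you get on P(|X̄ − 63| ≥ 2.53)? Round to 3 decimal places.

0.009

Var(X̄) = Var(X_i)/n = 84/1522 = 0.055191.
Chebyshev: P(|X̄ − 63| ≥ 2.53) ≤ Var(X̄)/(2.53)² = 84/(1522·2.53²) = 0.0086.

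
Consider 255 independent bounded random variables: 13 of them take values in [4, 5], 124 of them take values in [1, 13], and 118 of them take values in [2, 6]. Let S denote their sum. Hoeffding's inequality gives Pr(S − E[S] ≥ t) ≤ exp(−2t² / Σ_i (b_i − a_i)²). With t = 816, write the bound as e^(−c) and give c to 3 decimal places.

67.405

Σ(b_i − a_i)² = 13·1² + 124·12² + 118·4² = 19757.
c = 2t² / 19757 = 2·816² / 19757 = 67.4046.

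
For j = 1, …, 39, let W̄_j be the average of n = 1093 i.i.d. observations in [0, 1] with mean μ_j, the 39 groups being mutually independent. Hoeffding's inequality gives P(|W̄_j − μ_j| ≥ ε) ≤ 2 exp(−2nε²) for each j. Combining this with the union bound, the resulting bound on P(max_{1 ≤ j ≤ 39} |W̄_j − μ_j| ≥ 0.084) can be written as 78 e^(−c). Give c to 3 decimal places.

Union bound over the 39 events: P(max_{1 ≤ j ≤ 39} |W̄_j − μ_j| ≥ 0.084) ≤ 39·2·exp(−2nε²) = 78 exp(−2·1093·0.084²).
So c = 2·1093·0.084² = 15.4244.

15.424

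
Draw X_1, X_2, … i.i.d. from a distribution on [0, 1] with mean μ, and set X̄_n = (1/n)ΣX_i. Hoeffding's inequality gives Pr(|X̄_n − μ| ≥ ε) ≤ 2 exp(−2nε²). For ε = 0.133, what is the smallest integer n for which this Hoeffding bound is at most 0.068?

96

Require 2·exp(−2nε²) ≤ 0.068, i.e. 2nε² ≥ ln(2/0.068) = 3.381395.
So n ≥ 3.381395 / (2·0.133²) = 95.579.
The smallest integer n is 96.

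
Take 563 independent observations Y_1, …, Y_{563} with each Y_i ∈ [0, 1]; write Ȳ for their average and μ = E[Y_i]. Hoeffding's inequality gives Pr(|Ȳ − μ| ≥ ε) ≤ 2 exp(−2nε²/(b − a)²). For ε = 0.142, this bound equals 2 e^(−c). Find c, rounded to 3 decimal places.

c = 2nε²/(b − a)² = 2·563·0.142² / 1² = 22.7047.

22.705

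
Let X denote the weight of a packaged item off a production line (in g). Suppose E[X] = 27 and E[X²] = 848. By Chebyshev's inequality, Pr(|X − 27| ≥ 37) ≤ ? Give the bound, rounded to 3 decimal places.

0.087

Var(X) = E[X²] − (E[X])² = 848 − 729 = 119.
Chebyshev's inequality: Pr(|X − μ| ≥ t) ≤ Var(X)/t² = 119/1369 = 0.0869.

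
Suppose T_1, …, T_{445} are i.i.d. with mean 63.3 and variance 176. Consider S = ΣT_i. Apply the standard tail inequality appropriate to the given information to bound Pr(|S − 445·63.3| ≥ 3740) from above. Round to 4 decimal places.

With mean and variance of each term known, Chebyshev's inequality bounds the deviation of the sum (or sample mean).
Var(S) = n·Var(T_i) = 445·176 = 78320.
Chebyshev: Pr(|S − 445·63.3| ≥ 3740) ≤ Var(S)/3740² = 78320/13987600 = 0.0056.

0.0056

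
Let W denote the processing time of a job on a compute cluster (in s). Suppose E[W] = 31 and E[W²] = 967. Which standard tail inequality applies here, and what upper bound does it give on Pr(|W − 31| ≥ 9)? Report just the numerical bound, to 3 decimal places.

0.074

The first two moments determine the variance, so Chebyshev's inequality is the sharpest standard bound available.
Var(W) = E[W²] − (E[W])² = 967 − 961 = 6.
Chebyshev's inequality: Pr(|W − μ| ≥ t) ≤ Var(W)/t² = 6/81 = 0.0741.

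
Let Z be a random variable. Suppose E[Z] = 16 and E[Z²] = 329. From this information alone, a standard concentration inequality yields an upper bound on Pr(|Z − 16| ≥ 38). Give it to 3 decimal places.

The first two moments determine the variance, so Chebyshev's inequality is the sharpest standard bound available.
Var(Z) = E[Z²] − (E[Z])² = 329 − 256 = 73.
Chebyshev's inequality: Pr(|Z − μ| ≥ t) ≤ Var(Z)/t² = 73/1444 = 0.0506.

0.051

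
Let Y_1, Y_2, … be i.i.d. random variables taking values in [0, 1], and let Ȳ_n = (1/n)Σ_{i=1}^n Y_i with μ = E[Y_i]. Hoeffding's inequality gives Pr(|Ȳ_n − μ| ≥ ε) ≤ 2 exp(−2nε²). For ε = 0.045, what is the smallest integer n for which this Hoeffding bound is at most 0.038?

Require 2·exp(−2nε²) ≤ 0.038, i.e. 2nε² ≥ ln(2/0.038) = 3.963316.
So n ≥ 3.963316 / (2·0.045²) = 978.597.
The smallest integer n is 979.

979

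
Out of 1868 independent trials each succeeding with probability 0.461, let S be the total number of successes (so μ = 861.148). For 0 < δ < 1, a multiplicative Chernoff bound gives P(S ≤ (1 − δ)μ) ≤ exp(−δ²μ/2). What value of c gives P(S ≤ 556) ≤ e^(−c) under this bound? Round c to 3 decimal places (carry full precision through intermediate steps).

Write 556 = (1 − δ)μ, so δ = 1 − 556/861.148 = 0.3543502…
Then the exponent is δ²μ/2 = (μ − 556)²/(2μ) = 54.064633.

54.065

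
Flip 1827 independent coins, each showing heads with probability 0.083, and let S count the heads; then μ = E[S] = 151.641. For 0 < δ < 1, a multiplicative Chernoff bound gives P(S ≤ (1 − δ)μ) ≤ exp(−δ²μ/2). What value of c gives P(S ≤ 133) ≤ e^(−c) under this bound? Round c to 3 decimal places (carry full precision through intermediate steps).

1.146

Write 133 = (1 − δ)μ, so δ = 1 − 133/151.641 = 0.1229285…
Then the exponent is δ²μ/2 = (μ − 133)²/(2μ) = 1.145755.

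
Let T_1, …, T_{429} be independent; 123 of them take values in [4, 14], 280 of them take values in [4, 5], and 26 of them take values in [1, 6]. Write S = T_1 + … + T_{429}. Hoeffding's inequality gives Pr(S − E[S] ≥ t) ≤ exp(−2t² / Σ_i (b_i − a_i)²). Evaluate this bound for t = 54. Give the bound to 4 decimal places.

0.6435

Σ(b_i − a_i)² = 123·10² + 280·1² + 26·5² = 13230.
Exponent = 2·54² / 13230 = 0.44082.
Bound = exp(−0.44082) = 0.64351.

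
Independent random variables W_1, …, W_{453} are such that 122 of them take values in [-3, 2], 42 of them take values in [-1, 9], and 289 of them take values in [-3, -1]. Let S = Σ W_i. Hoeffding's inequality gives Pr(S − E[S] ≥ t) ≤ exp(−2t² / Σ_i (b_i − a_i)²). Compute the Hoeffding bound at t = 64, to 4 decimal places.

Σ(b_i − a_i)² = 122·5² + 42·10² + 289·2² = 8406.
Exponent = 2·64² / 8406 = 0.97454.
Bound = exp(−0.97454) = 0.37737.

0.3774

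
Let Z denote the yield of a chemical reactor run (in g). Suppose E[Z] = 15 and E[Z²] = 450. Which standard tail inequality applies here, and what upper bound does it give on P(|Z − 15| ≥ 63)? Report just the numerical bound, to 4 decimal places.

0.0567

The first two moments determine the variance, so Chebyshev's inequality is the sharpest standard bound available.
Var(Z) = E[Z²] − (E[Z])² = 450 − 225 = 225.
Chebyshev's inequality: P(|Z − μ| ≥ t) ≤ Var(Z)/t² = 225/3969 = 0.0567.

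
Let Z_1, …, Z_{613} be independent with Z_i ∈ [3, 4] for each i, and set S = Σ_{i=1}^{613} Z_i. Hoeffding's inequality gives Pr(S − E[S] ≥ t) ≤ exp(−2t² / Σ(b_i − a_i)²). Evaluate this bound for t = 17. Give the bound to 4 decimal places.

Σ(b_i − a_i)² = 613·(1)² = 613.
Exponent = 2·17²/613 = 0.9429.
Bound = exp(−0.9429) = 0.38950.

0.3895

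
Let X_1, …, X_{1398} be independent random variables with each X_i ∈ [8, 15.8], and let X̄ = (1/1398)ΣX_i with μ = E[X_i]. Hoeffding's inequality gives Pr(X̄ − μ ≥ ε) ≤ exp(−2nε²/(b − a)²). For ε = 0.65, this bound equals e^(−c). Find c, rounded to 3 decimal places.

c = 2nε²/(b − a)² = 2·1398·0.65² / 7.8² = 19.4167.

19.417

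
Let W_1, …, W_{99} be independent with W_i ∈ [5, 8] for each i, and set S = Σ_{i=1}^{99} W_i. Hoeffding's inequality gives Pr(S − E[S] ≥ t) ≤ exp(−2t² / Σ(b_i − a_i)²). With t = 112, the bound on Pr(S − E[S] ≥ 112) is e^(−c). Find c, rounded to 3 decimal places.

28.157

Σ(b_i − a_i)² = 99·(3)² = 891.
c = 2t²/891 = 2·112²/891 = 28.1571.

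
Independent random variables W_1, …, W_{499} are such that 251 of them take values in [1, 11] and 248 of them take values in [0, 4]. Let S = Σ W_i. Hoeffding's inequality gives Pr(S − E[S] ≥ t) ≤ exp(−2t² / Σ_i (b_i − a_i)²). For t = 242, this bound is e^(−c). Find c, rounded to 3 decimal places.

Σ(b_i − a_i)² = 251·10² + 248·4² = 29068.
c = 2t² / 29068 = 2·242² / 29068 = 4.0294.

4.029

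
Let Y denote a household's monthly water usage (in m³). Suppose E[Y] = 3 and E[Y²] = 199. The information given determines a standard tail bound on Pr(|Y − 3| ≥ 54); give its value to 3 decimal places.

0.065

The first two moments determine the variance, so Chebyshev's inequality is the sharpest standard bound available.
Var(Y) = E[Y²] − (E[Y])² = 199 − 9 = 190.
Chebyshev's inequality: Pr(|Y − μ| ≥ t) ≤ Var(Y)/t² = 190/2916 = 0.0652.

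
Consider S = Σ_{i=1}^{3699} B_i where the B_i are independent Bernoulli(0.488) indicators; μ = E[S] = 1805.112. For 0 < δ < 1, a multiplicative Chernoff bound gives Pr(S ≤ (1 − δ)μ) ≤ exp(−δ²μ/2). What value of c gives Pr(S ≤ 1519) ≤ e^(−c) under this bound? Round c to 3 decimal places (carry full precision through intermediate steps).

Write 1519 = (1 − δ)μ, so δ = 1 − 1519/1805.112 = 0.158501…
Then the exponent is δ²μ/2 = (μ − 1519)²/(2μ) = 22.674515.

22.675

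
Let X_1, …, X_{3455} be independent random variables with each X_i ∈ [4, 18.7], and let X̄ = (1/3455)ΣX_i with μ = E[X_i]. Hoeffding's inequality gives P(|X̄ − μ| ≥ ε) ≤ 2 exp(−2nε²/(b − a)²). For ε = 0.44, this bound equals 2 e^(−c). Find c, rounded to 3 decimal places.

6.191

c = 2nε²/(b − a)² = 2·3455·0.44² / 14.7² = 6.1908.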